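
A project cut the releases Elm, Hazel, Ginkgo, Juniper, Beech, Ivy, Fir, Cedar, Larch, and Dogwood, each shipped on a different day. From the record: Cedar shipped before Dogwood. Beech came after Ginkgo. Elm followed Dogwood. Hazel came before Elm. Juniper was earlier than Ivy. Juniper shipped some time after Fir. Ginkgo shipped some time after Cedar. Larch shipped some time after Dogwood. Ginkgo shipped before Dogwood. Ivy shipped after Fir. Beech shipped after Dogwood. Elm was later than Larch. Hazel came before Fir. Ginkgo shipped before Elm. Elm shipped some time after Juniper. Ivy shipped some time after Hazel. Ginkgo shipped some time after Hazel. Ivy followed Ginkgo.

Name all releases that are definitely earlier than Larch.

Cedar, Dogwood, Ginkgo, Hazel

Directly stated before Larch: Dogwood.
Cedar reaches Larch via Cedar → Dogwood → Larch.
Ginkgo reaches Larch via Ginkgo → Dogwood → Larch.
Hazel reaches Larch via Hazel → Ginkgo → Dogwood → Larch.
No chain forces Beech (or any of the others) ahead of Larch.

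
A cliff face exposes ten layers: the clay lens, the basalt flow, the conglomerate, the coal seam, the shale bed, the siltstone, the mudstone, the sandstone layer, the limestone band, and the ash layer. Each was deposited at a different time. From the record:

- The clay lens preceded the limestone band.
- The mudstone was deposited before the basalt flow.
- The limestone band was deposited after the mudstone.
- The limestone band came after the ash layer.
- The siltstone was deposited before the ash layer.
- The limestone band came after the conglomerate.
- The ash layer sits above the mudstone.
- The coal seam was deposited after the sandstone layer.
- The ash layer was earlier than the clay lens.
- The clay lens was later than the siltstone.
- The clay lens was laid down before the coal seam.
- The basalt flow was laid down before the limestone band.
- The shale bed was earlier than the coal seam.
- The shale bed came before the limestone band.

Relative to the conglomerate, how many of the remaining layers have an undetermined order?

Forced after the conglomerate: the limestone band.
That leaves the ash layer, the basalt flow, the clay lens, the coal seam, the mudstone, the sandstone layer, the shale bed, and the siltstone with no forced order relative to the conglomerate — 8.

8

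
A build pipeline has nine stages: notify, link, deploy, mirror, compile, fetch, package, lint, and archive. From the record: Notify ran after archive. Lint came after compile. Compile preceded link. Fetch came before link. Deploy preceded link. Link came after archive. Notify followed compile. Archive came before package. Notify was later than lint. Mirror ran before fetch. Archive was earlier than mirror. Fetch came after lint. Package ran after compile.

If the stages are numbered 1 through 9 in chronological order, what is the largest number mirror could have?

Mirror must come before fetch and link — 2 stages forced after it.
Everything else can be placed before mirror in some valid order, so mirror can sit as late as position 9 − 2 = 7.

7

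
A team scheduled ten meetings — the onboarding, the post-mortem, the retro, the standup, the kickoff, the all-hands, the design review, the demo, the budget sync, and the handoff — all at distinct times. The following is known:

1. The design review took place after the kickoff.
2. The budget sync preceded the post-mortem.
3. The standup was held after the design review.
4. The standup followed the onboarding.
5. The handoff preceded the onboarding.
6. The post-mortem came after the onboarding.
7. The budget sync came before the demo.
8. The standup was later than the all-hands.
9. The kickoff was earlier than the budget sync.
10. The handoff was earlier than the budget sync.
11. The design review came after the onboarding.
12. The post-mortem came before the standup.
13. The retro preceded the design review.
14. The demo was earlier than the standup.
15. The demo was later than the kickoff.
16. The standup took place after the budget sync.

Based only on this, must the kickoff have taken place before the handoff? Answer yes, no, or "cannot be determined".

No chain of stated constraints runs from the kickoff to the handoff, and none runs from the handoff to the kickoff either.
So the relative order of the kickoff and the handoff is not fixed by the given facts.

cannot be determined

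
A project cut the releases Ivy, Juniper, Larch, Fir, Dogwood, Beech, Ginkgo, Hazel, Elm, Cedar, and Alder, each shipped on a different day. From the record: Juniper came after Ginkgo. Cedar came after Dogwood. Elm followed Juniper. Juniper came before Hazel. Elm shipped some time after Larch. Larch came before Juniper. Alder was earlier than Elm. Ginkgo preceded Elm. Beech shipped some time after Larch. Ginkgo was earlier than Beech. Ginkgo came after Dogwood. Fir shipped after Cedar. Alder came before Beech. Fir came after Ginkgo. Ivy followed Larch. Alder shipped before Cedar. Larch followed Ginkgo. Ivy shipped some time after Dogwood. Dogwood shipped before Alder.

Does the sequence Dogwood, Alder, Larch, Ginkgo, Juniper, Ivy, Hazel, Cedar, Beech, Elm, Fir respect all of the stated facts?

no

The constraints require Ginkgo before Larch, but in the proposed sequence Larch appears ahead of Ginkgo. That one violation is enough.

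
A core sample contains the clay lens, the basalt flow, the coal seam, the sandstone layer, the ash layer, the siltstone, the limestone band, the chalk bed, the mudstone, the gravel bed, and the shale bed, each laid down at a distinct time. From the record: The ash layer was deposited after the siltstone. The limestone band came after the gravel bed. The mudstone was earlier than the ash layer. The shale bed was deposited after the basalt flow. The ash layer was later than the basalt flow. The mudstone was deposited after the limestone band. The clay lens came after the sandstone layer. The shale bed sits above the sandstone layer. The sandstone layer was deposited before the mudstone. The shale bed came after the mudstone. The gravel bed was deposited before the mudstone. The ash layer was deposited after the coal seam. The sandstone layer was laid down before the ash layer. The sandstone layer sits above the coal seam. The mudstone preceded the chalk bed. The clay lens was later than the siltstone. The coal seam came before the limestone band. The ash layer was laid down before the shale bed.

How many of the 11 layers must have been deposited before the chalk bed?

5

Directly stated before the chalk bed: the mudstone.
The coal seam reaches the chalk bed via the coal seam → the sandstone layer → the mudstone → the chalk bed.
The gravel bed reaches the chalk bed via the gravel bed → the mudstone → the chalk bed.
The limestone band reaches the chalk bed via the limestone band → the mudstone → the chalk bed.
Likewise the sandstone layer reaches the chalk bed by chaining the stated constraints.
That's the coal seam, the gravel bed, the limestone band, the mudstone, and the sandstone layer — 5 in all.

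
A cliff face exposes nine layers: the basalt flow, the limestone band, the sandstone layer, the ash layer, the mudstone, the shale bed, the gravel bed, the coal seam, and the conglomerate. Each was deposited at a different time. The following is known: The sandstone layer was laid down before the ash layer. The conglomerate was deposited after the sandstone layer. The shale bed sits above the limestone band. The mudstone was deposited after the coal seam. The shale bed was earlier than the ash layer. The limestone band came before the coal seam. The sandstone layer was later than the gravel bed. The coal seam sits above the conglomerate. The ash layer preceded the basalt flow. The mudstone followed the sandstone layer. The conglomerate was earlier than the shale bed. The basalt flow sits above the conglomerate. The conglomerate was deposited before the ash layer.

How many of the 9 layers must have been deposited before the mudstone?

5

Directly stated before the mudstone: the coal seam and the sandstone layer.
The conglomerate reaches the mudstone via the conglomerate → the coal seam → the mudstone.
The gravel bed reaches the mudstone via the gravel bed → the sandstone layer → the mudstone.
The limestone band reaches the mudstone via the limestone band → the coal seam → the mudstone.
That's the coal seam, the conglomerate, the gravel bed, the limestone band, and the sandstone layer — 5 in all.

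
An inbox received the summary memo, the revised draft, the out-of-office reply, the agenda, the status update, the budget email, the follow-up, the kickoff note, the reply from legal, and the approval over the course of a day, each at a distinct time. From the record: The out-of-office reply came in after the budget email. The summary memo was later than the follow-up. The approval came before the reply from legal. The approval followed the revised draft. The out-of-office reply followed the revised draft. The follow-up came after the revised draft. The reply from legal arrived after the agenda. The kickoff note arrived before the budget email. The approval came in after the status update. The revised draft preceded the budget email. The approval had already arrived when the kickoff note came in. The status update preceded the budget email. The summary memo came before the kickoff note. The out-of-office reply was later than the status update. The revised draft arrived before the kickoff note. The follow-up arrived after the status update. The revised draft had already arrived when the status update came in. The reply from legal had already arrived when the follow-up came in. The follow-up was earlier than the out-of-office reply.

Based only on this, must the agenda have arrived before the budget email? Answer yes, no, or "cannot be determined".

Chain the constraints: the agenda → the reply from legal → the follow-up → the summary memo → the kickoff note → the budget email. Each link is directly stated, so the agenda comes before the budget email.

yes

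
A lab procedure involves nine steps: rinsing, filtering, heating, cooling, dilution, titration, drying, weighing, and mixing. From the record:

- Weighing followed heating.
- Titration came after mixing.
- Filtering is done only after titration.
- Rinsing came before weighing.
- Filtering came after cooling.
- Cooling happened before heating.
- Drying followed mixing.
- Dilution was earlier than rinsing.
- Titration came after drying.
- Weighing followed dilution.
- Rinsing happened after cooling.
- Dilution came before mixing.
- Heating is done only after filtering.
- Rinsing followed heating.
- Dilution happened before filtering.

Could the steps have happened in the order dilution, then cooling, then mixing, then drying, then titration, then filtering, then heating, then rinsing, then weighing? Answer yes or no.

Check each stated constraint against the proposed order — e.g. dilution is ahead of rinsing; dilution is ahead of weighing. Every pair is in the required order; nothing is violated.

yes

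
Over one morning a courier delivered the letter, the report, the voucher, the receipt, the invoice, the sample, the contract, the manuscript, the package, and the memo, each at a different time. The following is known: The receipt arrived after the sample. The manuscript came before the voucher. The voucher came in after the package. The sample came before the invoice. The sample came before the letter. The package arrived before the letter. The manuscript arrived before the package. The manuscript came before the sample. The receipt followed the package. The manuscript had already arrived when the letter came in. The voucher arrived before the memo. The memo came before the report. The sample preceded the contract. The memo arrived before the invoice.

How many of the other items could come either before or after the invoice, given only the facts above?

Forced before the invoice: the manuscript, the memo, the package, the sample, and the voucher.
That leaves the contract, the letter, the receipt, and the report with no forced order relative to the invoice — 4.

4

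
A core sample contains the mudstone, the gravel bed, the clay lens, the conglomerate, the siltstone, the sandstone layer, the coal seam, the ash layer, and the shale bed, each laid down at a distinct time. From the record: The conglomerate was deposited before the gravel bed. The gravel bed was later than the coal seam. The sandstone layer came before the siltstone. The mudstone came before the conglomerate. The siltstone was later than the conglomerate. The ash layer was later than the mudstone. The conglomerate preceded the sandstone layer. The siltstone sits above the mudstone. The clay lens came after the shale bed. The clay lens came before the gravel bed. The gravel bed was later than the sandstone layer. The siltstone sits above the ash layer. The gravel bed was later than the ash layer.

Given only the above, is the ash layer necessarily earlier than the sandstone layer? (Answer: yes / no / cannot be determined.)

No chain of stated constraints runs from the ash layer to the sandstone layer, and none runs from the sandstone layer to the ash layer either.
So the relative order of the ash layer and the sandstone layer is not fixed by the given facts.

cannot be determined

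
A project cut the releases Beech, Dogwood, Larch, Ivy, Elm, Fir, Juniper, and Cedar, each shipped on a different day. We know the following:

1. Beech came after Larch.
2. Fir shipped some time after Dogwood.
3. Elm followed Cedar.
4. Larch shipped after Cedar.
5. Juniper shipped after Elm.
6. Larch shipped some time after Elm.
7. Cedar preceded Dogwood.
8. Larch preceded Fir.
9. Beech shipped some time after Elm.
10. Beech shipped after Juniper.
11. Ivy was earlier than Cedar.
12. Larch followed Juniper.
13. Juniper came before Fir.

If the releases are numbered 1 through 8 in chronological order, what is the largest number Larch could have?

Larch must come before Beech and Fir — 2 releases forced after it.
Everything else can be placed before Larch in some valid order, so Larch can sit as late as position 8 − 2 = 6.

6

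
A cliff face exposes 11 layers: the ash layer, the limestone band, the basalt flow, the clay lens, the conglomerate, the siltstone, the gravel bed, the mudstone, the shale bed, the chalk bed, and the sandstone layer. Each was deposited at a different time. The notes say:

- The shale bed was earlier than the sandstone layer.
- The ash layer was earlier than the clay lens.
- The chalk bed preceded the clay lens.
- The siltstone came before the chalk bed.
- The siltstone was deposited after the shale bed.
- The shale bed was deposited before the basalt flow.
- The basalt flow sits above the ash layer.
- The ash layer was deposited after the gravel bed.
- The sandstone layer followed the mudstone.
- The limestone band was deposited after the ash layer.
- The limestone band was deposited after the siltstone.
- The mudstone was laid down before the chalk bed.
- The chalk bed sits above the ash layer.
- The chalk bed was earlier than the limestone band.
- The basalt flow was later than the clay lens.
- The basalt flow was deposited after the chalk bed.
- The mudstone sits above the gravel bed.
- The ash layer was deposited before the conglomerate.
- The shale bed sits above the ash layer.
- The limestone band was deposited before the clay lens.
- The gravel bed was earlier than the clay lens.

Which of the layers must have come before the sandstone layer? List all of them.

the ash layer, the gravel bed, the mudstone, the shale bed

Directly stated before the sandstone layer: the mudstone and the shale bed.
The ash layer reaches the sandstone layer via the ash layer → the shale bed → the sandstone layer.
The gravel bed reaches the sandstone layer via the gravel bed → the mudstone → the sandstone layer.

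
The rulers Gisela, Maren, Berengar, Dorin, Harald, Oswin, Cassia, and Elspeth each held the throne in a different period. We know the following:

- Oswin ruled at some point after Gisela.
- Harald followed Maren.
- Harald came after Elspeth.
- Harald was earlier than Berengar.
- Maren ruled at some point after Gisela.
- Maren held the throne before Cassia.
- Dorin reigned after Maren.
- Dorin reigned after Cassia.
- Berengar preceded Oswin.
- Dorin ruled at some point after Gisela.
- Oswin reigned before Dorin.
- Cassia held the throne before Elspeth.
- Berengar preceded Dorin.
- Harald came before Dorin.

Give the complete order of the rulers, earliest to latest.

The constraints fix every adjacent pair, so only one ordering works:
Gisela → Maren → Cassia → Elspeth → Harald → Berengar → Oswin → Dorin.

Gisela, Maren, Cassia, Elspeth, Harald, Berengar, Oswin, Dorin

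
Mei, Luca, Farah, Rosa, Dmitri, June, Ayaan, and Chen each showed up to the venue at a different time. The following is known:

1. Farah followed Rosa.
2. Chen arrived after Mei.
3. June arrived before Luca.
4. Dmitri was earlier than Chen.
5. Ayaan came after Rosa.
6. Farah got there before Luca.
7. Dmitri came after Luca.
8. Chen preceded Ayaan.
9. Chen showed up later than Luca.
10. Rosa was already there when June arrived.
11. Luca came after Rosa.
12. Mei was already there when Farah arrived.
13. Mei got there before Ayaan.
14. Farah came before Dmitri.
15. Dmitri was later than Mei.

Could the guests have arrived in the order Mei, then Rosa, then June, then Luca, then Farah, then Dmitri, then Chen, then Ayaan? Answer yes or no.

The constraints require Farah before Luca, but in the proposed sequence Luca appears ahead of Farah. That one violation is enough.

no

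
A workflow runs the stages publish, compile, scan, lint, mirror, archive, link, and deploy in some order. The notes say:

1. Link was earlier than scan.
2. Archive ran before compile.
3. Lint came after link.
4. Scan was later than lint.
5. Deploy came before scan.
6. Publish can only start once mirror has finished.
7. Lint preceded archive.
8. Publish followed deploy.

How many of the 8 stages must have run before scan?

3

Directly stated before scan: deploy, link, and lint.
No chain forces compile (or any of the others) ahead of scan.
That's deploy, link, and lint — 3 in all.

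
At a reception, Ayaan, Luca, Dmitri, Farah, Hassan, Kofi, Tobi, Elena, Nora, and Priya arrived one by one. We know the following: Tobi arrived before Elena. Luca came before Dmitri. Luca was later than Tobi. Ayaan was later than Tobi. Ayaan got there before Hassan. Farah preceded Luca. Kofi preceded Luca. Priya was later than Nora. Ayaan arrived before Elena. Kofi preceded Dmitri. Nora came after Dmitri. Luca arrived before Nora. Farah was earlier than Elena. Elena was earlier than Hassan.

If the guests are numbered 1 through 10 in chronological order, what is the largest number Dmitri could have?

8

Dmitri must come before Nora and Priya — 2 guests forced after them.
Everything else can be placed before Dmitri in some valid order, so Dmitri can sit as late as position 10 − 2 = 8.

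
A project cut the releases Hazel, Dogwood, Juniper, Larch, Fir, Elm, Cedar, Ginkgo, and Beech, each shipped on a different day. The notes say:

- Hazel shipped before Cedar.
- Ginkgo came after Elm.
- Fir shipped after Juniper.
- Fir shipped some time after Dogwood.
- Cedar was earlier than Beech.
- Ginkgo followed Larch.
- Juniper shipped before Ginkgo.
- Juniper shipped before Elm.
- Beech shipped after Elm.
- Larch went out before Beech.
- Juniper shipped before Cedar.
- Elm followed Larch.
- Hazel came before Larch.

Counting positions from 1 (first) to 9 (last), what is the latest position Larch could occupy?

Larch must come before Beech, Elm, and Ginkgo — 3 releases forced after it.
Everything else can be placed before Larch in some valid order, so Larch can sit as late as position 9 − 3 = 6.

6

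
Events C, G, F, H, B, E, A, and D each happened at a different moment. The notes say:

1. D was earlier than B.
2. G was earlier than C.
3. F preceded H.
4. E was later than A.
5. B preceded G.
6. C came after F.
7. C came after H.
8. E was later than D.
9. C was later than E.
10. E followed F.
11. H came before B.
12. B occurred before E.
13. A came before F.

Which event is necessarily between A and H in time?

F

Tracing the constraints gives A → F → H, so F sits after A and before H.
No other event is forced both after A and before H.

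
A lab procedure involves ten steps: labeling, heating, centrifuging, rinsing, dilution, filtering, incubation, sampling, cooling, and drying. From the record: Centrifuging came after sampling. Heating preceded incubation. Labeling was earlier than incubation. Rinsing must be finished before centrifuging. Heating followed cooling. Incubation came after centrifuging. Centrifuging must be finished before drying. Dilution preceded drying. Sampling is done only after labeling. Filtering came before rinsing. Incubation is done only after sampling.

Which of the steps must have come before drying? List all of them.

centrifuging, dilution, filtering, labeling, rinsing, sampling

Directly stated before drying: centrifuging and dilution.
Filtering reaches drying via filtering → rinsing → centrifuging → drying.
Labeling reaches drying via labeling → sampling → centrifuging → drying.
Rinsing reaches drying via rinsing → centrifuging → drying.
Likewise sampling reaches drying by chaining the stated constraints.
No chain forces incubation (or any of the others) ahead of drying.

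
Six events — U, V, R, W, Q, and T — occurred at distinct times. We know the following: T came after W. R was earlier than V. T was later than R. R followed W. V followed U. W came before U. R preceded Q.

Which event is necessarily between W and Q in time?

R

Tracing the constraints gives W → R → Q, so R sits after W and before Q.
No other event is forced both after W and before Q.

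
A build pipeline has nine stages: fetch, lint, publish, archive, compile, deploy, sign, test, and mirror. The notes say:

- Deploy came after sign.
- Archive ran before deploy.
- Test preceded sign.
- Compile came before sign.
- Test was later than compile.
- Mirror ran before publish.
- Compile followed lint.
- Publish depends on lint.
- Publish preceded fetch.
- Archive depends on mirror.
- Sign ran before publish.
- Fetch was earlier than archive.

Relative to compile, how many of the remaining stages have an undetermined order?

Forced before compile: lint; forced after compile: archive, deploy, fetch, publish, sign, and test.
That leaves mirror with no forced order relative to compile — 1.

1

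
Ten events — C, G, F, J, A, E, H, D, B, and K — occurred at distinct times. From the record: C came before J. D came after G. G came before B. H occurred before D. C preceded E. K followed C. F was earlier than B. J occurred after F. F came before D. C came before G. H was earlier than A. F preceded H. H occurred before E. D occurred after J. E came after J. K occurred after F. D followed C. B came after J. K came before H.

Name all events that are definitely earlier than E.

Directly stated before E: C, H, and J.
F reaches E via F → H → E.
K reaches E via K → H → E.
No chain forces A (or any of the others) ahead of E.

C, F, H, J, K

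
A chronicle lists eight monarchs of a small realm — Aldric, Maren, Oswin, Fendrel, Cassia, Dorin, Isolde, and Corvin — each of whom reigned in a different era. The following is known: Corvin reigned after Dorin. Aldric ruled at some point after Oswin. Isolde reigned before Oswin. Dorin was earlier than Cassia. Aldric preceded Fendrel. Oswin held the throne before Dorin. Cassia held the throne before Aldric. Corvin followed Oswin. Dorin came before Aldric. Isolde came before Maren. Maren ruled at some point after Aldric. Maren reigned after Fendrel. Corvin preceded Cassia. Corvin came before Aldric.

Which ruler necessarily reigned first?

Isolde has a chain of constraints placing them before every other ruler, so Isolde must be first.

Isolde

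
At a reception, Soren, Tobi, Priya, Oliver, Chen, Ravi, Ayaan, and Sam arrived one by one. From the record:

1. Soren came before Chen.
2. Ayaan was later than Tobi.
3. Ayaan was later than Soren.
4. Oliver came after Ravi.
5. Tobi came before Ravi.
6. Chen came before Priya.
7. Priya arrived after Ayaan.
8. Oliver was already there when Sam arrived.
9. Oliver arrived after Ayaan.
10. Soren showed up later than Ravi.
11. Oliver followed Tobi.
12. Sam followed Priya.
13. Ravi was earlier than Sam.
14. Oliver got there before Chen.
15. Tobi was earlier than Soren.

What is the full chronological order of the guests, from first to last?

The constraints fix every adjacent pair, so only one ordering works:
Tobi → Ravi → Soren → Ayaan → Oliver → Chen → Priya → Sam.

Tobi, Ravi, Soren, Ayaan, Oliver, Chen, Priya, Sam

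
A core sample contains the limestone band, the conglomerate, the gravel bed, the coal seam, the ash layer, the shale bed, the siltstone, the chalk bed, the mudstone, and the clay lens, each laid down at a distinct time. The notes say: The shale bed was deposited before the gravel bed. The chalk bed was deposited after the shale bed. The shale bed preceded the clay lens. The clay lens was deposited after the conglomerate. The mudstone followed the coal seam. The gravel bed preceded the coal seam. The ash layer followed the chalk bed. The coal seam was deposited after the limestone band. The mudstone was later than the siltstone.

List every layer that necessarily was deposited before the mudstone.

Directly stated before the mudstone: the coal seam and the siltstone.
The gravel bed reaches the mudstone via the gravel bed → the coal seam → the mudstone.
The limestone band reaches the mudstone via the limestone band → the coal seam → the mudstone.
The shale bed reaches the mudstone via the shale bed → the gravel bed → the coal seam → the mudstone.

the coal seam, the gravel bed, the limestone band, the shale bed, the siltstone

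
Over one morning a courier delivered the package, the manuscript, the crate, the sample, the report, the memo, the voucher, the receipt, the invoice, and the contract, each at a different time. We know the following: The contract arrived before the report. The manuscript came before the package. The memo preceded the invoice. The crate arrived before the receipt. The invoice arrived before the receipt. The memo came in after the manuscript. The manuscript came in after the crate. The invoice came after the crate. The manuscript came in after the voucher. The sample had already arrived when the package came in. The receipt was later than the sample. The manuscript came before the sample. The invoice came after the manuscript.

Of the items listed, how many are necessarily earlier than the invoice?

Directly stated before the invoice: the crate, the manuscript, and the memo.
The voucher reaches the invoice via the voucher → the manuscript → the invoice.
No chain forces the report (or any of the others) ahead of the invoice.
That's the crate, the manuscript, the memo, and the voucher — 4 in all.

4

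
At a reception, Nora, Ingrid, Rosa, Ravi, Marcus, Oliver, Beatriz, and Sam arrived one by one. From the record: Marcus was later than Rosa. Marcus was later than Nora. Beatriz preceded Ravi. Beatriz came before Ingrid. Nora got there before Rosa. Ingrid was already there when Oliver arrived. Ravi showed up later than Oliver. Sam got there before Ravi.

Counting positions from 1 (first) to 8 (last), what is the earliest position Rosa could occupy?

2

Nora must come before Rosa — 1 forced predecessor.
Nothing else is forced ahead of Rosa, so their earliest slot is position 1 + 1 = 2.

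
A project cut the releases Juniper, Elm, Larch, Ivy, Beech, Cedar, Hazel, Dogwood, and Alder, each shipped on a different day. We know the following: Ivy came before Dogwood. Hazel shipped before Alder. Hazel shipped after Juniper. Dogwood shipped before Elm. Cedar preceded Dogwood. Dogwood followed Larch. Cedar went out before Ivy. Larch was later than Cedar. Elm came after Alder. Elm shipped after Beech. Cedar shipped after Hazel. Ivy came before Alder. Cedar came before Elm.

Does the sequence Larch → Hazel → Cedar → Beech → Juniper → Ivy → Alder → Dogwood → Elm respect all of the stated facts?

The constraints require Juniper before Hazel, but in the proposed sequence Hazel appears ahead of Juniper. That one violation is enough.

no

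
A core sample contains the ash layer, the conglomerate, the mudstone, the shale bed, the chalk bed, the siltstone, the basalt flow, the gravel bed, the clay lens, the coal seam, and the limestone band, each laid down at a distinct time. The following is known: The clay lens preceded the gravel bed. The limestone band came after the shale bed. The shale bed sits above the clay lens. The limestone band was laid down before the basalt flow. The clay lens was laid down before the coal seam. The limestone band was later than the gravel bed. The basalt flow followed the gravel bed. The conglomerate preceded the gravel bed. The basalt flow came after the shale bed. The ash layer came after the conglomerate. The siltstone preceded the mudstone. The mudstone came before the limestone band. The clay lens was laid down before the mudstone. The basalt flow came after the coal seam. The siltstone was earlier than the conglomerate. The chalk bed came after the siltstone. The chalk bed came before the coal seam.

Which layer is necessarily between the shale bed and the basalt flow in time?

Tracing the constraints gives the shale bed → the limestone band → the basalt flow, so the limestone band sits after the shale bed and before the basalt flow.
No other layer is forced both after the shale bed and before the basalt flow.

the limestone band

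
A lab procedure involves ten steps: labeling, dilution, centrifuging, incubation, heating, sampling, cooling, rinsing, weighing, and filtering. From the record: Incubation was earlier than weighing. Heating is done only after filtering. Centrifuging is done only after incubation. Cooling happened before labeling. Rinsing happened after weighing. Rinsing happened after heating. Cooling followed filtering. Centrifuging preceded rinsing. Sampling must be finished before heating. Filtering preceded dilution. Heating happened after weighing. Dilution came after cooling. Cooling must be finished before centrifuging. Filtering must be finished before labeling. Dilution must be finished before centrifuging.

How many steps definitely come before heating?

4

Directly stated before heating: filtering, sampling, and weighing.
Incubation reaches heating via incubation → weighing → heating.
That's filtering, incubation, sampling, and weighing — 4 in all.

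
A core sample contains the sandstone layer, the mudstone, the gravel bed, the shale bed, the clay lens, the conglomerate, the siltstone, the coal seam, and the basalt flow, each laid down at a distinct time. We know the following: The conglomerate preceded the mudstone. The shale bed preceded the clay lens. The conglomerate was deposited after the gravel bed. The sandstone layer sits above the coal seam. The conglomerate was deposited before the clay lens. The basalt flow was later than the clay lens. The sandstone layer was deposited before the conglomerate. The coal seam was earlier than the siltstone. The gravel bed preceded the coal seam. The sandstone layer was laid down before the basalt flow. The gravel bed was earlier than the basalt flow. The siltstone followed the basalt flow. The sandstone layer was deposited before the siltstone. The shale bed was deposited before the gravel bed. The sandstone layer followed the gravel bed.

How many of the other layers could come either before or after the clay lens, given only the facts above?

Forced before the clay lens: the coal seam, the conglomerate, the gravel bed, the sandstone layer, and the shale bed; forced after the clay lens: the basalt flow and the siltstone.
That leaves the mudstone with no forced order relative to the clay lens — 1.

1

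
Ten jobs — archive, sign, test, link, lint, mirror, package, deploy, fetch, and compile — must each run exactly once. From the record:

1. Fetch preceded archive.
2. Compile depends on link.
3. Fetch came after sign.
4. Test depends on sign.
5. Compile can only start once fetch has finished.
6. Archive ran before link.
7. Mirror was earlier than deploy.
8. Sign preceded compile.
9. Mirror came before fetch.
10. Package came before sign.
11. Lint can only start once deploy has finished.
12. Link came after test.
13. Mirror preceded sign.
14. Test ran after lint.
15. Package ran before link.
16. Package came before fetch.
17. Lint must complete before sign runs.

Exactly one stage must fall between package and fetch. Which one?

Tracing the constraints gives package → sign → fetch, so sign sits after package and before fetch.
No other stage is forced both after package and before fetch.

sign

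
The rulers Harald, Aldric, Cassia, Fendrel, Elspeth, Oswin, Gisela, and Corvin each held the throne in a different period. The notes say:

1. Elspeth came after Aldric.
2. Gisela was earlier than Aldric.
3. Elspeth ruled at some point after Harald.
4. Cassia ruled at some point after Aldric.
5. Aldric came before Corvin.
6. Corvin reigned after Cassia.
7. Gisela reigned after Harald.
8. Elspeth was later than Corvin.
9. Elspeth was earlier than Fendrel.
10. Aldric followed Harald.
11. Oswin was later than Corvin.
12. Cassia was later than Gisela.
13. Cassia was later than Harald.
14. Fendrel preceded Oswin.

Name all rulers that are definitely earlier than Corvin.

Directly stated before Corvin: Aldric and Cassia.
Gisela reaches Corvin via Gisela → Aldric → Corvin.
Harald reaches Corvin via Harald → Aldric → Corvin.
No chain forces Fendrel (or any of the others) ahead of Corvin.

Aldric, Cassia, Gisela, Harald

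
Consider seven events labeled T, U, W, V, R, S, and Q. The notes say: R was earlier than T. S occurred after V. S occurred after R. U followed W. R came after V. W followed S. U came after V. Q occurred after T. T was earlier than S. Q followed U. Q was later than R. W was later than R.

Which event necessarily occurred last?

Q

Every other event has a chain of constraints placing it before Q, so Q is last.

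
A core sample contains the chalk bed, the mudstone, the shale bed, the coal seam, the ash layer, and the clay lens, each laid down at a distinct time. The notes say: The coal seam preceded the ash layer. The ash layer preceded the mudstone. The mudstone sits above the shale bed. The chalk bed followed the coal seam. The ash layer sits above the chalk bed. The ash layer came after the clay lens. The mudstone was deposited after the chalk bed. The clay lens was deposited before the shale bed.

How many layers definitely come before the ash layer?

Directly stated before the ash layer: the chalk bed, the clay lens, and the coal seam.
No chain forces the mudstone (or any of the others) ahead of the ash layer.
That's the chalk bed, the clay lens, and the coal seam — 3 in all.

3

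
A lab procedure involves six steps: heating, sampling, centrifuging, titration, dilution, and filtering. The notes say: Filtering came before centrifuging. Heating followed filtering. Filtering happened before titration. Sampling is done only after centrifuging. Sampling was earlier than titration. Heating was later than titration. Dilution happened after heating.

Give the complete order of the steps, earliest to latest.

filtering, centrifuging, sampling, titration, heating, dilution

The constraints fix every adjacent pair, so only one ordering works:
filtering → centrifuging → sampling → titration → heating → dilution.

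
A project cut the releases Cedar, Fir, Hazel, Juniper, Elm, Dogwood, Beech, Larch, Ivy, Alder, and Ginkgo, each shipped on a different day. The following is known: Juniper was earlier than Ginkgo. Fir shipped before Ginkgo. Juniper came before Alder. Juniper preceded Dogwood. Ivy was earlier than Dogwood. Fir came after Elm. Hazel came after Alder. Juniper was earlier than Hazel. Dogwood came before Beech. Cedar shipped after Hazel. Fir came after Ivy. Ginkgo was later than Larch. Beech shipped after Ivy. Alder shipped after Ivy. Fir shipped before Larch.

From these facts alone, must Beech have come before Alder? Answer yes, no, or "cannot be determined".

cannot be determined

No chain of stated constraints runs from Beech to Alder, and none runs from Alder to Beech either.
So the relative order of Beech and Alder is not fixed by the given facts.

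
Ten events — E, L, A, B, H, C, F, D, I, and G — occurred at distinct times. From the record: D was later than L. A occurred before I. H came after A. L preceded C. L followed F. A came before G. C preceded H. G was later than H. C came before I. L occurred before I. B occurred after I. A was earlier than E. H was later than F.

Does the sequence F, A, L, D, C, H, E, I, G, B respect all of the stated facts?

Check each stated constraint against the proposed order — e.g. A is ahead of I; A is ahead of G. Every pair is in the required order; nothing is violated.

yes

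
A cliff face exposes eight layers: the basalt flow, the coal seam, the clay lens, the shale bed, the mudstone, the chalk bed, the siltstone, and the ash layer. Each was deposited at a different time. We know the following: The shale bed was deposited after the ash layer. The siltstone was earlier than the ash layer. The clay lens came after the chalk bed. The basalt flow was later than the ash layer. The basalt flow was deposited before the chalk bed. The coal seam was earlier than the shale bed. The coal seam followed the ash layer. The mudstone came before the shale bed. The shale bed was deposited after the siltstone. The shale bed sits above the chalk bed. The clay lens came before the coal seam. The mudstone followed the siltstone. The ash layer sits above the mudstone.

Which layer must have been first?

the siltstone

The siltstone has a chain of constraints placing it before every other layer, so the siltstone must be first.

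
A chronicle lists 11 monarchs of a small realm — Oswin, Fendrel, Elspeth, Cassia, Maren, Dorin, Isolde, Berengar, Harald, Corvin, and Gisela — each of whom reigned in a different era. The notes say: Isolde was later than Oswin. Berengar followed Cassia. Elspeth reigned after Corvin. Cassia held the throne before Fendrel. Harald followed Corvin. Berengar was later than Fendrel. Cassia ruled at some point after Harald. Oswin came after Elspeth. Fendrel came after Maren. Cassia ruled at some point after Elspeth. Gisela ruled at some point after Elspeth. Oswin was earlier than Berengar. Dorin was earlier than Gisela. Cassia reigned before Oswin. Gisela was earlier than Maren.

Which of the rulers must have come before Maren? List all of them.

Corvin, Dorin, Elspeth, Gisela

Directly stated before Maren: Gisela.
Corvin reaches Maren via Corvin → Elspeth → Gisela → Maren.
Dorin reaches Maren via Dorin → Gisela → Maren.
Elspeth reaches Maren via Elspeth → Gisela → Maren.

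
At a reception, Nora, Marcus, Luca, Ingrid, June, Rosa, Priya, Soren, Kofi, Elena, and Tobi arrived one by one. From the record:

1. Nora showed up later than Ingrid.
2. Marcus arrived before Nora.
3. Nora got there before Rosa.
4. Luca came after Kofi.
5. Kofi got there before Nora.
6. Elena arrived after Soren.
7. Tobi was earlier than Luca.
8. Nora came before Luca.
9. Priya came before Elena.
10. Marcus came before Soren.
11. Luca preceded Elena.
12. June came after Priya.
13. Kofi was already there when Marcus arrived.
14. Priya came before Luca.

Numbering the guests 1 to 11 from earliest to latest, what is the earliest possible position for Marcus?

Kofi must come before Marcus — 1 forced predecessor.
Nothing else is forced ahead of Marcus, so their earliest slot is position 1 + 1 = 2.

2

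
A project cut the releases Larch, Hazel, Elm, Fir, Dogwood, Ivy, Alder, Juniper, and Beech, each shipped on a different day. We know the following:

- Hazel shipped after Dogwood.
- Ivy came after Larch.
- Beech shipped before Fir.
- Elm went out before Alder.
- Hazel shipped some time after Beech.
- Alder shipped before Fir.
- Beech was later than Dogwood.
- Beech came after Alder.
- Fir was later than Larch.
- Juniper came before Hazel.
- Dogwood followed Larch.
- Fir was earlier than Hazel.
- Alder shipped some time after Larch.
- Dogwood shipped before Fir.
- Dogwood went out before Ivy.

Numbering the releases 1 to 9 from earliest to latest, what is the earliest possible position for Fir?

Alder, Beech, Dogwood, Elm, and Larch must all come before Fir — 5 forced predecessors.
Nothing else is forced ahead of Fir, so its earliest slot is position 5 + 1 = 6.

6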